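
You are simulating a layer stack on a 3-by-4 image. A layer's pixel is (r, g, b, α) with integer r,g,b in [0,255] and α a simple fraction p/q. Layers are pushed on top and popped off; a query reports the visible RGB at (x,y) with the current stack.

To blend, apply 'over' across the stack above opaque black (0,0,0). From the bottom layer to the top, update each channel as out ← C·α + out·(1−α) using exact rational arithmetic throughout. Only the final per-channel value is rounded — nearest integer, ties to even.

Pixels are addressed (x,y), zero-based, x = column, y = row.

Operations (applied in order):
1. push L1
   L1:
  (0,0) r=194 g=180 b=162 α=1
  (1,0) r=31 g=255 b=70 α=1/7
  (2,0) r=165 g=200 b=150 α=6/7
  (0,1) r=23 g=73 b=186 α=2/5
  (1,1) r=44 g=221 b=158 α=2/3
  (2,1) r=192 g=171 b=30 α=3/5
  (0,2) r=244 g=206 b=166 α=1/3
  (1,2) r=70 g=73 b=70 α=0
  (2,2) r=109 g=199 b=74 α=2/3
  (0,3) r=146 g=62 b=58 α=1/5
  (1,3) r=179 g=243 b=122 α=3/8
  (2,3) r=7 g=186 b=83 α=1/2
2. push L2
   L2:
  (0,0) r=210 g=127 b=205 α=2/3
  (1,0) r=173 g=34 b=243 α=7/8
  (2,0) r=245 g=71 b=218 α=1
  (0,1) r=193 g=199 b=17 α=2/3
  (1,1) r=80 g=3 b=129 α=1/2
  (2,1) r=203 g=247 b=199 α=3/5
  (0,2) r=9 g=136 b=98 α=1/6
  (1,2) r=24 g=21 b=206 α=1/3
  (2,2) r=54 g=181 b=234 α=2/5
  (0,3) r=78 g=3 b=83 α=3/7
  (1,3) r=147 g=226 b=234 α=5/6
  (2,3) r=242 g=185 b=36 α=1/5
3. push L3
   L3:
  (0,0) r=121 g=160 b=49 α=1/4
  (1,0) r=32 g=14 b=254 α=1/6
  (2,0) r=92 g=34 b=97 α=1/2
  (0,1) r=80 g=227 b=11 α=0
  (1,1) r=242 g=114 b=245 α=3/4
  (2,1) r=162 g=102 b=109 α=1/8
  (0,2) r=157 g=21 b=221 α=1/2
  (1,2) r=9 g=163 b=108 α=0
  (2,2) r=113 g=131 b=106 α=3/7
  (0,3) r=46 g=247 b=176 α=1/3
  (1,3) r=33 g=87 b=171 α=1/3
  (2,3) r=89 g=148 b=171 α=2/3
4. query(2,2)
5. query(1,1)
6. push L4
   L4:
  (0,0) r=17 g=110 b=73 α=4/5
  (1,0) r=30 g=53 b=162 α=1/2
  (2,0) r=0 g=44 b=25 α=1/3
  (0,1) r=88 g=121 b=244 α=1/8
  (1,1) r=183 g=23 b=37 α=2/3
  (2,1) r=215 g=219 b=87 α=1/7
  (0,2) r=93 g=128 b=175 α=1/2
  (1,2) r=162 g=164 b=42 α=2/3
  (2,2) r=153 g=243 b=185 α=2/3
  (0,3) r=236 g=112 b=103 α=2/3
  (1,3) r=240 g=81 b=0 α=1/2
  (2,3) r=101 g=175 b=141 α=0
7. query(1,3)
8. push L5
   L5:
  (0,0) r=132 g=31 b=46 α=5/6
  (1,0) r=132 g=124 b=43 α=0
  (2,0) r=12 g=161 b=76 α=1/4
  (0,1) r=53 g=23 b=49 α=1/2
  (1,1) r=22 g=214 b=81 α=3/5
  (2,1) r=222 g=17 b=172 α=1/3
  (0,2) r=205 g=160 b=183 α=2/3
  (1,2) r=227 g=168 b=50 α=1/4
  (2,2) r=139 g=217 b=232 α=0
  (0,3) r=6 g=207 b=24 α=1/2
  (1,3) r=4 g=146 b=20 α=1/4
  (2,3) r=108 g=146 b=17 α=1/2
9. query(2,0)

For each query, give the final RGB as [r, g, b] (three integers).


at x=2,y=2 over L1,L2,L3:
L1 α=2/3: [218/3, 398/3, 148/3]
L2 α=2/5: [326/5, 152, 616/5]
L3 α=3/7: [2999/35, 143, 4054/35]
= [86, 143, 116]

(1,1) stack=L1,L2,L3; from [0,0,0]:
after L1 α=2/3: [88/3, 442/3, 316/3]
after L2 α=1/2: [164/3, 451/6, 703/6]
after L3 α=3/4: [1171/6, 2503/24, 5113/24]
= [195, 104, 213]

at x=1,y=3 over L1,L2,L3,L4:
+L1 (α=3/8) → [537/8, 729/8, 183/4]
+L2 (α=5/6) → [2139/16, 9769/48, 1621/8]
+L3 (α=1/3) → [801/8, 11857/72, 2305/12]
+L4 (α=1/2) → [2721/16, 17689/144, 2305/24]
= [170, 123, 96]

(2,0) stack=L1,L2,L3,L4,L5; from [0,0,0]:
L1 α=6/7: [990/7, 1200/7, 900/7]
L2 α=1: [245, 71, 218]
L3 α=1/2: [337/2, 105/2, 315/2]
L4 α=1/3: [337/3, 149/3, 340/3]
L5 α=1/4: [349/4, 155/2, 104]
rounded: [87, 78, 104]


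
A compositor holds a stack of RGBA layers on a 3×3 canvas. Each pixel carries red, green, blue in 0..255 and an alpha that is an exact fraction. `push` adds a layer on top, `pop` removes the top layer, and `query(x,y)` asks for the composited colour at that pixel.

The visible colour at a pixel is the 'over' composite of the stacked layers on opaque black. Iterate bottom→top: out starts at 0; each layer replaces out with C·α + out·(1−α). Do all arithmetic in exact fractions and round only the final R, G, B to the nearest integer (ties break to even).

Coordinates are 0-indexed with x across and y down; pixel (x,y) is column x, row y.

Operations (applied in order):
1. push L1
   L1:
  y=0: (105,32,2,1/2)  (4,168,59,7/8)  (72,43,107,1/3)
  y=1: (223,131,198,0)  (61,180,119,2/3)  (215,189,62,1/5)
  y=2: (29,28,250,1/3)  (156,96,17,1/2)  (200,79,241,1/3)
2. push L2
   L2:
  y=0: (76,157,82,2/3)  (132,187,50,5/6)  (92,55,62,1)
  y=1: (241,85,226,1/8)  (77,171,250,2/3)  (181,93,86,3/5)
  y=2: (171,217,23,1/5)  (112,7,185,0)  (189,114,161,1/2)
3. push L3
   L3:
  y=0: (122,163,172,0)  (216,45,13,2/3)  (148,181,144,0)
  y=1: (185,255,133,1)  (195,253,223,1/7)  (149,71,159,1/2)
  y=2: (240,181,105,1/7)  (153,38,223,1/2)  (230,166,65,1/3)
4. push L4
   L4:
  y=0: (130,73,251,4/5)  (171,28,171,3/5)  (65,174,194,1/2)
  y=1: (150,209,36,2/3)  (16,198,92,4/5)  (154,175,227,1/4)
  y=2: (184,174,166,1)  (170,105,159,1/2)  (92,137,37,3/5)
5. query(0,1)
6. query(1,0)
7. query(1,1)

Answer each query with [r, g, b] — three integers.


at x=0,y=1 over L1,L2,L3,L4:
L1 α=0: [0, 0, 0]
L2 α=1/8: [241/8, 85/8, 113/4]
L3 α=1: [185, 255, 133]
L4 α=2/3: [485/3, 673/3, 205/3]
→ [162, 224, 68]

query (1,0) [L1,L2,L3,L4] — begin 0,0,0
L1 α=7/8: [7/2, 147, 413/8]
L2 α=5/6: [1327/12, 541/3, 2413/48]
L3 α=2/3: [6511/36, 811/9, 3661/144]
L4 α=3/5: [3149/18, 2378/45, 40597/360]
rounded: [175, 53, 113]

(1,1) stack=L1,L2,L3,L4; from [0,0,0]:
after L1 α=2/3: [122/3, 120, 238/3]
after L2 α=2/3: [584/9, 154, 1738/9]
after L3 α=1/7: [1753/21, 1177/7, 4145/21]
after L4 α=4/5: [3097/105, 6721/35, 11873/105]
= [29, 192, 113]


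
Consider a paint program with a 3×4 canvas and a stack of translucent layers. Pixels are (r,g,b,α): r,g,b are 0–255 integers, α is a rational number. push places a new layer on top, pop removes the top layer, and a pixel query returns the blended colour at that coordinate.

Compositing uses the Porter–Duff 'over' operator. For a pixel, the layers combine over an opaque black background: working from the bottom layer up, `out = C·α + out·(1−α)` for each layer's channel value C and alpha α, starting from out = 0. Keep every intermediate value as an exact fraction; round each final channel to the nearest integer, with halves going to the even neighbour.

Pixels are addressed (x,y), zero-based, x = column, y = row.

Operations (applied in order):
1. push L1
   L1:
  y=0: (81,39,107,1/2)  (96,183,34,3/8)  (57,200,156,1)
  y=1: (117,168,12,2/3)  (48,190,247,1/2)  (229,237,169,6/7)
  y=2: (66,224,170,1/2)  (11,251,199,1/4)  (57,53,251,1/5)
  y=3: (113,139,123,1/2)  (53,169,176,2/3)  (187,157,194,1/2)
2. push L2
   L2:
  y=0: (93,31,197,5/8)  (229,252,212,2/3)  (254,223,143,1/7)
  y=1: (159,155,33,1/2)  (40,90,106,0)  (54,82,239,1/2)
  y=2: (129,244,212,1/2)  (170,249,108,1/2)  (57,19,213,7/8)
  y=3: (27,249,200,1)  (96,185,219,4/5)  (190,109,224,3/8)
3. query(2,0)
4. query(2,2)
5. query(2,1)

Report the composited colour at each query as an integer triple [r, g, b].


query (2,0) [L1,L2] — begin 0,0,0
L1 α=1: [57, 200, 156]
L2 α=1/7: [596/7, 1423/7, 1079/7]
= [85, 203, 154]

query (2,2) [L1,L2] — begin 0,0,0
+L1 (α=1/5) → [57/5, 53/5, 251/5]
+L2 (α=7/8) → [513/10, 359/20, 3853/20]
→ [51, 18, 193]

at x=2,y=1 over L1,L2:
L1 α=6/7: [1374/7, 1422/7, 1014/7]
L2 α=1/2: [876/7, 998/7, 2687/14]
rounded: [125, 143, 192]


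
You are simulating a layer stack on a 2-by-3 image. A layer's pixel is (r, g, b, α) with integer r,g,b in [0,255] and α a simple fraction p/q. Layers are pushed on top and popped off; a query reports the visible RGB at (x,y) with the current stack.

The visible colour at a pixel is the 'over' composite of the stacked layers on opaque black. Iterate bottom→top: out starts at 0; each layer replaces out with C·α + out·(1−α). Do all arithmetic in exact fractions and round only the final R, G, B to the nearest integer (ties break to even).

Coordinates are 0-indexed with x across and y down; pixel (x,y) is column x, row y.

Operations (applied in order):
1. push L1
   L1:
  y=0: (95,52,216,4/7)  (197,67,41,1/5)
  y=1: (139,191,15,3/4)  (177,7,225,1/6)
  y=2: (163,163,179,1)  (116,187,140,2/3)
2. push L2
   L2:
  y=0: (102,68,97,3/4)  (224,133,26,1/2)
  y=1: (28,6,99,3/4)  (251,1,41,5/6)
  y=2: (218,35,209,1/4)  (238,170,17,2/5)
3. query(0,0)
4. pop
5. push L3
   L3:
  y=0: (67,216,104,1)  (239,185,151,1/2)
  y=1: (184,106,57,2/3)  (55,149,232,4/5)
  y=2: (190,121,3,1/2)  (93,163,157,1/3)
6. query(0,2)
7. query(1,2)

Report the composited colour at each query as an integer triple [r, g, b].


at x=0,y=0 over L1,L2:
+L1 (α=4/7) → [380/7, 208/7, 864/7]
+L2 (α=3/4) → [1261/14, 409/7, 2901/28]
→ [90, 58, 104]

at x=0,y=2 over L1,L3:
+L1 (α=1) → [163, 163, 179]
+L3 (α=1/2) → [353/2, 142, 91]
rounded: [176, 142, 91]

at x=1,y=2 over L1,L3:
L1 α=2/3: [232/3, 374/3, 280/3]
L3 α=1/3: [743/9, 1237/9, 1031/9]
→ [83, 137, 115]


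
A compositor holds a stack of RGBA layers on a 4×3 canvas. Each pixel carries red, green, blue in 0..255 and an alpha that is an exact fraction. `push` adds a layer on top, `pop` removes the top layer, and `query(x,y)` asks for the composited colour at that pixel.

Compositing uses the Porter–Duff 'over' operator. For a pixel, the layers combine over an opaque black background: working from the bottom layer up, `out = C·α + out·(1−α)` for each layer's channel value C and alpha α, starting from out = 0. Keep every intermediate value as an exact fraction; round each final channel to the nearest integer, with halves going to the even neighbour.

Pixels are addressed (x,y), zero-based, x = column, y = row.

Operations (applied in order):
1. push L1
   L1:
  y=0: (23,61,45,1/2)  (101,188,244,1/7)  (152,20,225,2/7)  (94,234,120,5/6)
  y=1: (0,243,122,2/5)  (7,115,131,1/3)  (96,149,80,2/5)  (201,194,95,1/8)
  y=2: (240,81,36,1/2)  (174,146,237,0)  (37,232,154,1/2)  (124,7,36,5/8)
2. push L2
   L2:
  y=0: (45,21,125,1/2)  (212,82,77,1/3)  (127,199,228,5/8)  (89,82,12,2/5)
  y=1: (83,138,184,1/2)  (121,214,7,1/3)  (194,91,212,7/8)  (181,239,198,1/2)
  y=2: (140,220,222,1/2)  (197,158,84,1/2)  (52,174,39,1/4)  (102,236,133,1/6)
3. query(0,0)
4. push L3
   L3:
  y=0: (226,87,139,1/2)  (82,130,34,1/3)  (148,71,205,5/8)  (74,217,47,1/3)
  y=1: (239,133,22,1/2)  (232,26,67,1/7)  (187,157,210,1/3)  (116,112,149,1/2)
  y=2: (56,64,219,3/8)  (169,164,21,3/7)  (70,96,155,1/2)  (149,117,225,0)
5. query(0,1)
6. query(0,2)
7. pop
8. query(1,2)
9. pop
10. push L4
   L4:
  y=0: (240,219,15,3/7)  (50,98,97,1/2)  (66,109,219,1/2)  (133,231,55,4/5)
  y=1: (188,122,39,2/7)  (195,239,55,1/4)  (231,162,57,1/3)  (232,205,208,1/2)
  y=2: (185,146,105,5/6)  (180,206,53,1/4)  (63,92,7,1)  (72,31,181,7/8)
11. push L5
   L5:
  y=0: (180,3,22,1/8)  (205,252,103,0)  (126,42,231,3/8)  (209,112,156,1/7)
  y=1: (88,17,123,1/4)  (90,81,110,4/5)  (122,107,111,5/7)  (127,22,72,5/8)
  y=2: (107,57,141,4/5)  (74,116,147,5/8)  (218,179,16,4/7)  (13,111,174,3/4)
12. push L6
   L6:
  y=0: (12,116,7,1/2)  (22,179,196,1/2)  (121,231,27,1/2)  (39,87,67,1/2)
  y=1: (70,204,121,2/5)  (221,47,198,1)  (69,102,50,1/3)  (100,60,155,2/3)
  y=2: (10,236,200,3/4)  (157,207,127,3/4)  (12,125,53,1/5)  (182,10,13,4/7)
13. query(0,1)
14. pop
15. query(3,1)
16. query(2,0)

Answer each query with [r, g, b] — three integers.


(0,0) stack=L1,L2; from [0,0,0]:
+L1 (α=1/2) → [23/2, 61/2, 45/2]
+L2 (α=1/2) → [113/4, 103/4, 295/4]
rounded: [28, 26, 74]

query (0,1) [L1,L2,L3] — begin 0,0,0
+L1 (α=2/5) → [0, 486/5, 244/5]
+L2 (α=1/2) → [83/2, 588/5, 582/5]
+L3 (α=1/2) → [561/4, 1253/10, 346/5]
rounded: [140, 125, 69]

(0,2) stack=L1,L2,L3; from [0,0,0]:
+L1 (α=1/2) → [120, 81/2, 18]
+L2 (α=1/2) → [130, 521/4, 120]
+L3 (α=3/8) → [409/4, 3373/32, 1257/8]
rounded: [102, 105, 157]

at x=1,y=2 over L1,L2:
L1 α=0: [0, 0, 0]
L2 α=1/2: [197/2, 79, 42]
→ [98, 79, 42]

at x=0,y=1 over L1,L4,L5,L6:
L1 α=2/5: [0, 486/5, 244/5]
L4 α=2/7: [376/7, 730/7, 46]
L5 α=1/4: [436/7, 2309/28, 261/4]
L6 α=2/5: [2288/35, 18351/140, 1751/20]
rounded: [65, 131, 88]

(3,1) stack=L1,L4,L5; from [0,0,0]:
+L1 (α=1/8) → [201/8, 97/4, 95/8]
+L4 (α=1/2) → [2057/16, 917/8, 1759/16]
+L5 (α=5/8) → [16331/128, 3631/64, 11037/128]
= [128, 57, 86]

query (2,0) [L1,L4,L5] — begin 0,0,0
+L1 (α=2/7) → [304/7, 40/7, 450/7]
+L4 (α=1/2) → [383/7, 803/14, 1983/14]
+L5 (α=3/8) → [4561/56, 5779/112, 19617/112]
= [81, 52, 175]


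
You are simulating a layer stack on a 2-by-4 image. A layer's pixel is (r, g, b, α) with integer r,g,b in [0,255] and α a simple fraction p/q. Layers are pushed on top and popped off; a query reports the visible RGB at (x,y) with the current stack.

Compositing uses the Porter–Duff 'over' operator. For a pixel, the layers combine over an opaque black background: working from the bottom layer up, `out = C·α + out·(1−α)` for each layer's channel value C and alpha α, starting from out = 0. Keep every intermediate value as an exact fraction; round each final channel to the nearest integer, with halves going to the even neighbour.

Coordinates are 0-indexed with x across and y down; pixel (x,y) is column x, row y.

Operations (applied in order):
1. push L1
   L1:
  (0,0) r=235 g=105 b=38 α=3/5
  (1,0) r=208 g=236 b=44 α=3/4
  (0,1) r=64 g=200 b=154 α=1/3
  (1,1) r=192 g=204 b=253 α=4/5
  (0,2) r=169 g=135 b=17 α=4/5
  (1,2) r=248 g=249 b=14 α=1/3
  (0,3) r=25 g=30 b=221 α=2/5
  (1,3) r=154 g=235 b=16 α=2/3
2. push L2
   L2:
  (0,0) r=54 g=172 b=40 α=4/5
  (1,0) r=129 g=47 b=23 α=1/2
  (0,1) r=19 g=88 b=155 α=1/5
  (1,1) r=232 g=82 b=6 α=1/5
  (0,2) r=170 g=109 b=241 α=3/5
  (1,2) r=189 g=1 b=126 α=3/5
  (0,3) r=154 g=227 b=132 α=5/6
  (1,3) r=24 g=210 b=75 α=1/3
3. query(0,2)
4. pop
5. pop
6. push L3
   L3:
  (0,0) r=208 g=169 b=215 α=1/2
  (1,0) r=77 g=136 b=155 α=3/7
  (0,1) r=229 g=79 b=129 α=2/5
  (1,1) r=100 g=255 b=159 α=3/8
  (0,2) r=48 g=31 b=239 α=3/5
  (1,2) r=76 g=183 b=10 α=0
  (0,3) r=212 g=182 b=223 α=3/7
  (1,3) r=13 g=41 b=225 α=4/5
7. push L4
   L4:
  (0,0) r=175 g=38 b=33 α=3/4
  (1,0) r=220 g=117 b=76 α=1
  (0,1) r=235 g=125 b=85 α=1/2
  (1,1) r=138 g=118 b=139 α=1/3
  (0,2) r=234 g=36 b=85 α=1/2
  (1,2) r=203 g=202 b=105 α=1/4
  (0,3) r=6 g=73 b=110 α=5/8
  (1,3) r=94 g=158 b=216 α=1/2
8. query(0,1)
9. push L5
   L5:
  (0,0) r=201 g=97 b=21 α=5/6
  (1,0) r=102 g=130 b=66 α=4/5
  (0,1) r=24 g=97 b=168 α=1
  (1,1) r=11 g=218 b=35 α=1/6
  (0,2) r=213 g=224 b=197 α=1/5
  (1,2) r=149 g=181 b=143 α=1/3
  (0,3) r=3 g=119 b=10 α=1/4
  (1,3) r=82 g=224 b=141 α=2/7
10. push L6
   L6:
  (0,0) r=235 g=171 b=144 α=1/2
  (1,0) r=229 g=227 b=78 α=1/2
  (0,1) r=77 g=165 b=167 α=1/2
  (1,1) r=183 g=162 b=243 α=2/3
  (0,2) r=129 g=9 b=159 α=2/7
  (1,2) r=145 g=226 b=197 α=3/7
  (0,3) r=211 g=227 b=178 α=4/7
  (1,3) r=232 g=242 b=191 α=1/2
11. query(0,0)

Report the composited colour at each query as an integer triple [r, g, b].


at x=0,y=2 over L1,L2:
after L1 α=4/5: [676/5, 108, 68/5]
after L2 α=3/5: [3902/25, 543/5, 3751/25]
rounded: [156, 109, 150]

at x=0,y=1 over L3,L4:
+L3 (α=2/5) → [458/5, 158/5, 258/5]
+L4 (α=1/2) → [1633/10, 783/10, 683/10]
→ [163, 78, 68]

(0,0) stack=L3,L4,L5,L6; from [0,0,0]:
after L3 α=1/2: [104, 169/2, 215/2]
after L4 α=3/4: [629/4, 397/8, 413/8]
after L5 α=5/6: [4649/24, 4277/48, 1253/48]
after L6 α=1/2: [10289/48, 12485/96, 8165/96]
= [214, 130, 85]


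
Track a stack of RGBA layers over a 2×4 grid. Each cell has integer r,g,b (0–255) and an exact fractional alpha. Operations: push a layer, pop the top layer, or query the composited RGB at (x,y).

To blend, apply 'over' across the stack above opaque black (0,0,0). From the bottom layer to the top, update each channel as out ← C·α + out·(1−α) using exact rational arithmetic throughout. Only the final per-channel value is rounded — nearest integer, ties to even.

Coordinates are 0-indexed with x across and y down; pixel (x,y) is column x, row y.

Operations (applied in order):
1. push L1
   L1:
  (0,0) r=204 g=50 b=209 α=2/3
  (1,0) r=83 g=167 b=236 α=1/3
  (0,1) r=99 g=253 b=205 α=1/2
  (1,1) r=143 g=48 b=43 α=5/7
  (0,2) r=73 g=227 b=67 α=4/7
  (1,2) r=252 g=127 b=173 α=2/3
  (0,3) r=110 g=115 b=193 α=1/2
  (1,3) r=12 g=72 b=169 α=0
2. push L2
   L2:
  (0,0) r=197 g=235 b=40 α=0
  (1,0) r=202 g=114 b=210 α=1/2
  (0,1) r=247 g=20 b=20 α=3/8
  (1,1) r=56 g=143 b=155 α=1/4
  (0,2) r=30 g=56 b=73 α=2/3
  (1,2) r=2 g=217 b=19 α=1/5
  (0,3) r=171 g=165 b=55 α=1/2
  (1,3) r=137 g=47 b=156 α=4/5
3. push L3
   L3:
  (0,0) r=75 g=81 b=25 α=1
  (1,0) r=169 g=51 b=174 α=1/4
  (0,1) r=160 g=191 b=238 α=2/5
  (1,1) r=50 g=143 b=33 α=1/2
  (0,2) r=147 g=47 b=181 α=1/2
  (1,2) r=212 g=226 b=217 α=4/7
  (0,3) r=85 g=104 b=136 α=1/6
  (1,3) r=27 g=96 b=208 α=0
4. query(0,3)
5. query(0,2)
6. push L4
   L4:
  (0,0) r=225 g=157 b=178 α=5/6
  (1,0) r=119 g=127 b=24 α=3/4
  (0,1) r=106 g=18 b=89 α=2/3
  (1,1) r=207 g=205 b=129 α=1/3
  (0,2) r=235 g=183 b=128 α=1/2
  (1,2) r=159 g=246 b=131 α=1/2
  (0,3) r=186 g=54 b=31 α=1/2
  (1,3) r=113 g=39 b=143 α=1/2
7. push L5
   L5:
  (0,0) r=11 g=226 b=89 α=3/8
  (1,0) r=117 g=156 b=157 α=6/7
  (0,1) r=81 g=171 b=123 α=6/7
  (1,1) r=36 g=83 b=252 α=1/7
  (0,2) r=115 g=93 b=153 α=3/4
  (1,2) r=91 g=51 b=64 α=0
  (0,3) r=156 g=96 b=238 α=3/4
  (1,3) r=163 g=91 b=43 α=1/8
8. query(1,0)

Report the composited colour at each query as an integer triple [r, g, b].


at x=0,y=3 over L1,L2,L3:
L1 α=1/2: [55, 115/2, 193/2]
L2 α=1/2: [113, 445/4, 303/4]
L3 α=1/6: [325/3, 2641/24, 2059/24]
rounded: [108, 110, 86]

(0,2) stack=L1,L2,L3; from [0,0,0]:
+L1 (α=4/7) → [292/7, 908/7, 268/7]
+L2 (α=2/3) → [712/21, 564/7, 430/7]
+L3 (α=1/2) → [3799/42, 893/14, 1697/14]
= [90, 64, 121]

at x=1,y=0 over L1,L2,L3,L4,L5:
after L1 α=1/3: [83/3, 167/3, 236/3]
after L2 α=1/2: [689/6, 509/6, 433/3]
after L3 α=1/4: [1027/8, 611/8, 607/4]
after L4 α=3/4: [3883/32, 3659/32, 895/16]
after L5 α=6/7: [26347/224, 33611/224, 2281/16]
= [118, 150, 143]


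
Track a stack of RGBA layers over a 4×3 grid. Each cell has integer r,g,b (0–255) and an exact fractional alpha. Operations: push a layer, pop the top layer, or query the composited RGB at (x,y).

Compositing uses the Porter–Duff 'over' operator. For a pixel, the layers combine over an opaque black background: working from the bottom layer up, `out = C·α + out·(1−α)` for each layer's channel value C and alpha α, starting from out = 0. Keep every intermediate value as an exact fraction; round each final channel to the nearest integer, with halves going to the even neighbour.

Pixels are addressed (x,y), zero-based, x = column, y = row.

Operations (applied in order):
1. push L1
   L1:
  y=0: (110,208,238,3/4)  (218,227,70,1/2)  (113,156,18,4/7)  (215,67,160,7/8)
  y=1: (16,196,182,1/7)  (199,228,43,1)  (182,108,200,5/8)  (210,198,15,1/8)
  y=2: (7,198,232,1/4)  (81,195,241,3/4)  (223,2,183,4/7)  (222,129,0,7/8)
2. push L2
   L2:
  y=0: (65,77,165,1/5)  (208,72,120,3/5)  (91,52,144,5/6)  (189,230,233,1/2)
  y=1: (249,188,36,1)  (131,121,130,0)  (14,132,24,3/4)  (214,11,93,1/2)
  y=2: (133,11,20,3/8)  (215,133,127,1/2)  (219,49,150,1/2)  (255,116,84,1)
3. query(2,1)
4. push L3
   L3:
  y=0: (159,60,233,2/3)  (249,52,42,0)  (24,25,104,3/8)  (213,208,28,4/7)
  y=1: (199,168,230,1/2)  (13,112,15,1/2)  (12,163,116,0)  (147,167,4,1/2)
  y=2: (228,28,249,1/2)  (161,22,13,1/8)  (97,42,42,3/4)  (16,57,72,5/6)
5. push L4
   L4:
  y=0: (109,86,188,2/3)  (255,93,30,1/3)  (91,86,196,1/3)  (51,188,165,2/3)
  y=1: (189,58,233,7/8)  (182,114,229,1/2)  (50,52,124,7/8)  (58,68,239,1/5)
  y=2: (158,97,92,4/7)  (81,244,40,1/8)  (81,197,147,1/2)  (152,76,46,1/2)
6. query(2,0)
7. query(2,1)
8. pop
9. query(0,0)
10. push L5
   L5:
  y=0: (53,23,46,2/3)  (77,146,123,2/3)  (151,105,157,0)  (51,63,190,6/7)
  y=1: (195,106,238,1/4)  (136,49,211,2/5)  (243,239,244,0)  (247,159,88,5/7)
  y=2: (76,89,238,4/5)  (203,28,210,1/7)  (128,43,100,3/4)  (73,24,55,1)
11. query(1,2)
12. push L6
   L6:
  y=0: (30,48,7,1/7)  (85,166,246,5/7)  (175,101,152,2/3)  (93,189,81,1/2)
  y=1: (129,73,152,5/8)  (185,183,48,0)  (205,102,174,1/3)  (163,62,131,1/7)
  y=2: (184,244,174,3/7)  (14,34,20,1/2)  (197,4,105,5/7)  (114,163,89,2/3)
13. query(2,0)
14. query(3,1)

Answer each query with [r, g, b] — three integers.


(2,1) stack=L1,L2; from [0,0,0]:
after L1 α=5/8: [455/4, 135/2, 125]
after L2 α=3/4: [623/16, 927/8, 197/4]
→ [39, 116, 49]

(2,0) stack=L1,L2,L3,L4; from [0,0,0]:
L1 α=4/7: [452/7, 624/7, 72/7]
L2 α=5/6: [3637/42, 1222/21, 852/7]
L3 α=3/8: [21209/336, 7685/168, 1611/14]
L4 α=1/3: [36497/504, 14909/252, 2983/21]
→ [72, 59, 142]

query (2,1) [L1,L2,L3,L4] — begin 0,0,0
L1 α=5/8: [455/4, 135/2, 125]
L2 α=3/4: [623/16, 927/8, 197/4]
L3 α=0: [623/16, 927/8, 197/4]
L4 α=7/8: [6223/128, 3839/64, 3669/32]
→ [49, 60, 115]

at x=0,y=0 over L1,L2,L3:
after L1 α=3/4: [165/2, 156, 357/2]
after L2 α=1/5: [79, 701/5, 879/5]
after L3 α=2/3: [397/3, 1301/15, 3209/15]
= [132, 87, 214]

query (1,2) [L1,L2,L3,L5] — begin 0,0,0
L1 α=3/4: [243/4, 585/4, 723/4]
L2 α=1/2: [1103/8, 1117/8, 1231/8]
L3 α=1/8: [9009/64, 7995/64, 8721/64]
L5 α=1/7: [4789/32, 24881/224, 32883/224]
rounded: [150, 111, 147]

at x=2,y=0 over L1,L2,L3,L5,L6:
L1 α=4/7: [452/7, 624/7, 72/7]
L2 α=5/6: [3637/42, 1222/21, 852/7]
L3 α=3/8: [21209/336, 7685/168, 1611/14]
L5 α=0: [21209/336, 7685/168, 1611/14]
L6 α=2/3: [138809/1008, 41621/504, 5867/42]
rounded: [138, 83, 140]

query (3,1) [L1,L2,L3,L5,L6] — begin 0,0,0
+L1 (α=1/8) → [105/4, 99/4, 15/8]
+L2 (α=1/2) → [961/8, 143/8, 759/16]
+L3 (α=1/2) → [2137/16, 1479/16, 823/32]
+L5 (α=5/7) → [12017/56, 7839/56, 7863/112]
+L6 (α=1/7) → [40615/196, 25253/196, 30925/392]
= [207, 129, 79]


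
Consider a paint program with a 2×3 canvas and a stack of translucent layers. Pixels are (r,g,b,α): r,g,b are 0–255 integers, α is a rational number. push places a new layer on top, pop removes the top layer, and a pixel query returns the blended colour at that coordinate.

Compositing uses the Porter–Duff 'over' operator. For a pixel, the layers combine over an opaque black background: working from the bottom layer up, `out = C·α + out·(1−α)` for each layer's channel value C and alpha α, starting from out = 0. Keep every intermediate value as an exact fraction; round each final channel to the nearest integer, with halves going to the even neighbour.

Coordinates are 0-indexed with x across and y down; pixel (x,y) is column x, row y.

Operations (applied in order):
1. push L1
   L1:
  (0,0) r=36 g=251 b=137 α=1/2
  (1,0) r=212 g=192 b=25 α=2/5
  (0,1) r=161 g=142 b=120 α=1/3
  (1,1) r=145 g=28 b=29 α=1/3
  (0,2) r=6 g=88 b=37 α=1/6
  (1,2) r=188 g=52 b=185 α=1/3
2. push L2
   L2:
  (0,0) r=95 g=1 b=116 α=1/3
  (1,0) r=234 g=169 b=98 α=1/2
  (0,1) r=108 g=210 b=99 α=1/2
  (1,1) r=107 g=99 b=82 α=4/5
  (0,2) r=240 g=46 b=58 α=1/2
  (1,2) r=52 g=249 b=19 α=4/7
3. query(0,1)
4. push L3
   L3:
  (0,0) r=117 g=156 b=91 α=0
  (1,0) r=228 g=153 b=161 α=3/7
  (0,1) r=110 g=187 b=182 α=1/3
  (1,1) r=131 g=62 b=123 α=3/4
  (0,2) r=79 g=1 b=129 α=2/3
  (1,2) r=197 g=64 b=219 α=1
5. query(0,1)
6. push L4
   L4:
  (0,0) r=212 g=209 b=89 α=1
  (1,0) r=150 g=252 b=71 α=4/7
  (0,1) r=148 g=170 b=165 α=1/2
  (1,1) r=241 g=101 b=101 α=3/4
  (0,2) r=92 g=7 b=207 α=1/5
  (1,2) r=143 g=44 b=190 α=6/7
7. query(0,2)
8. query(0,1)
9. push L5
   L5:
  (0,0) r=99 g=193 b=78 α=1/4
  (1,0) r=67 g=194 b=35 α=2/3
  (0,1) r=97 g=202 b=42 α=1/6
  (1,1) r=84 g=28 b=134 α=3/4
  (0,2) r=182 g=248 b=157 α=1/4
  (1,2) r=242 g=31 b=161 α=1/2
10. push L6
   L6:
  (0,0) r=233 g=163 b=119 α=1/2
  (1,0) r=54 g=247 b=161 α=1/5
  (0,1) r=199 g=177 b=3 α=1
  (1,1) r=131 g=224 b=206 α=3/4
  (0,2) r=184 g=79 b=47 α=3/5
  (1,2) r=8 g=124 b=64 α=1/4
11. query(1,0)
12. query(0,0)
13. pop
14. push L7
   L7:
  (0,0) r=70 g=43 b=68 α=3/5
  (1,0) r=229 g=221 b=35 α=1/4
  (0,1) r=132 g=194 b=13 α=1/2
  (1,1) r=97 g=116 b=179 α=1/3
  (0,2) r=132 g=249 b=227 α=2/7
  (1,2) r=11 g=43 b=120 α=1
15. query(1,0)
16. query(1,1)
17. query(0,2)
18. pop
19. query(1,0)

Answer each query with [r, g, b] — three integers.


query (0,1) [L1,L2] — begin 0,0,0
L1 α=1/3: [161/3, 142/3, 40]
L2 α=1/2: [485/6, 386/3, 139/2]
→ [81, 129, 70]

query (0,1) [L1,L2,L3] — begin 0,0,0
+L1 (α=1/3) → [161/3, 142/3, 40]
+L2 (α=1/2) → [485/6, 386/3, 139/2]
+L3 (α=1/3) → [815/9, 1333/9, 107]
rounded: [91, 148, 107]

(0,2) stack=L1,L2,L3,L4; from [0,0,0]:
after L1 α=1/6: [1, 44/3, 37/6]
after L2 α=1/2: [241/2, 91/3, 385/12]
after L3 α=2/3: [557/6, 97/9, 3481/36]
after L4 α=1/5: [278/3, 451/45, 5344/45]
= [93, 10, 119]

at x=0,y=1 over L1,L2,L3,L4:
after L1 α=1/3: [161/3, 142/3, 40]
after L2 α=1/2: [485/6, 386/3, 139/2]
after L3 α=1/3: [815/9, 1333/9, 107]
after L4 α=1/2: [2147/18, 2863/18, 136]
rounded: [119, 159, 136]

(1,0) stack=L1,L2,L3,L4,L5,L6; from [0,0,0]:
after L1 α=2/5: [424/5, 384/5, 10]
after L2 α=1/2: [797/5, 1229/10, 54]
after L3 α=3/7: [944/5, 679/5, 699/7]
after L4 α=4/7: [5832/35, 1011/5, 4085/49]
after L5 α=2/3: [10522/105, 2951/15, 2505/49]
after L6 α=1/5: [47758/525, 15509/75, 17909/245]
rounded: [91, 207, 73]

at x=0,y=0 over L1,L2,L3,L4,L5,L6:
+L1 (α=1/2) → [18, 251/2, 137/2]
+L2 (α=1/3) → [131/3, 84, 253/3]
+L3 (α=0) → [131/3, 84, 253/3]
+L4 (α=1) → [212, 209, 89]
+L5 (α=1/4) → [735/4, 205, 345/4]
+L6 (α=1/2) → [1667/8, 184, 821/8]
→ [208, 184, 103]

(1,0) stack=L1,L2,L3,L4,L5,L7; from [0,0,0]:
L1 α=2/5: [424/5, 384/5, 10]
L2 α=1/2: [797/5, 1229/10, 54]
L3 α=3/7: [944/5, 679/5, 699/7]
L4 α=4/7: [5832/35, 1011/5, 4085/49]
L5 α=2/3: [10522/105, 2951/15, 2505/49]
L7 α=1/4: [18537/140, 1014/5, 4615/98]
→ [132, 203, 47]

query (1,1) [L1,L2,L3,L4,L5,L7] — begin 0,0,0
after L1 α=1/3: [145/3, 28/3, 29/3]
after L2 α=4/5: [1429/15, 1216/15, 1013/15]
after L3 α=3/4: [1831/15, 2003/30, 1637/15]
after L4 α=3/4: [3169/15, 11093/120, 3091/30]
after L5 α=3/4: [6949/60, 21173/480, 15151/120]
after L7 α=1/3: [9859/90, 49013/720, 25891/180]
→ [110, 68, 144]

at x=0,y=2 over L1,L2,L3,L4,L5,L7:
after L1 α=1/6: [1, 44/3, 37/6]
after L2 α=1/2: [241/2, 91/3, 385/12]
after L3 α=2/3: [557/6, 97/9, 3481/36]
after L4 α=1/5: [278/3, 451/45, 5344/45]
after L5 α=1/4: [115, 4171/60, 7699/60]
after L7 α=2/7: [839/7, 10147/84, 13147/84]
→ [120, 121, 157]

(1,0) stack=L1,L2,L3,L4,L5; from [0,0,0]:
+L1 (α=2/5) → [424/5, 384/5, 10]
+L2 (α=1/2) → [797/5, 1229/10, 54]
+L3 (α=3/7) → [944/5, 679/5, 699/7]
+L4 (α=4/7) → [5832/35, 1011/5, 4085/49]
+L5 (α=2/3) → [10522/105, 2951/15, 2505/49]
→ [100, 197, 51]


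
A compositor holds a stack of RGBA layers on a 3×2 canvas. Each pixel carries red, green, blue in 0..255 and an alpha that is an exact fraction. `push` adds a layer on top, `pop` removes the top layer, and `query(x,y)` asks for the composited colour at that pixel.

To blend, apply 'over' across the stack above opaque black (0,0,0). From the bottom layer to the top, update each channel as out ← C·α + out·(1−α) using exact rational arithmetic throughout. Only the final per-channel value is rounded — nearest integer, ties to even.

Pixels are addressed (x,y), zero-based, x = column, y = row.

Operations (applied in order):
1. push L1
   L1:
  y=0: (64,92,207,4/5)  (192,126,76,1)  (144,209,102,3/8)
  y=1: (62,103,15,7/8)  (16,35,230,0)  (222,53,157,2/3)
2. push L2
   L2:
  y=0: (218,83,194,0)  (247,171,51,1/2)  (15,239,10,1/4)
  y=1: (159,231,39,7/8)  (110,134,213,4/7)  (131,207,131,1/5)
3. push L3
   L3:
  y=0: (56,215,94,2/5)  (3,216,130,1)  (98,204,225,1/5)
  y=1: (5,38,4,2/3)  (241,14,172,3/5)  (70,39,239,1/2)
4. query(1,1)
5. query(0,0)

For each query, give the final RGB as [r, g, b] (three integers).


at x=1,y=1 over L1,L2,L3:
+L1 (α=0) → [0, 0, 0]
+L2 (α=4/7) → [440/7, 536/7, 852/7]
+L3 (α=3/5) → [5941/35, 1366/35, 5316/35]
→ [170, 39, 152]

at x=0,y=0 over L1,L2,L3:
after L1 α=4/5: [256/5, 368/5, 828/5]
after L2 α=0: [256/5, 368/5, 828/5]
after L3 α=2/5: [1328/25, 3254/25, 3424/25]
→ [53, 130, 137]


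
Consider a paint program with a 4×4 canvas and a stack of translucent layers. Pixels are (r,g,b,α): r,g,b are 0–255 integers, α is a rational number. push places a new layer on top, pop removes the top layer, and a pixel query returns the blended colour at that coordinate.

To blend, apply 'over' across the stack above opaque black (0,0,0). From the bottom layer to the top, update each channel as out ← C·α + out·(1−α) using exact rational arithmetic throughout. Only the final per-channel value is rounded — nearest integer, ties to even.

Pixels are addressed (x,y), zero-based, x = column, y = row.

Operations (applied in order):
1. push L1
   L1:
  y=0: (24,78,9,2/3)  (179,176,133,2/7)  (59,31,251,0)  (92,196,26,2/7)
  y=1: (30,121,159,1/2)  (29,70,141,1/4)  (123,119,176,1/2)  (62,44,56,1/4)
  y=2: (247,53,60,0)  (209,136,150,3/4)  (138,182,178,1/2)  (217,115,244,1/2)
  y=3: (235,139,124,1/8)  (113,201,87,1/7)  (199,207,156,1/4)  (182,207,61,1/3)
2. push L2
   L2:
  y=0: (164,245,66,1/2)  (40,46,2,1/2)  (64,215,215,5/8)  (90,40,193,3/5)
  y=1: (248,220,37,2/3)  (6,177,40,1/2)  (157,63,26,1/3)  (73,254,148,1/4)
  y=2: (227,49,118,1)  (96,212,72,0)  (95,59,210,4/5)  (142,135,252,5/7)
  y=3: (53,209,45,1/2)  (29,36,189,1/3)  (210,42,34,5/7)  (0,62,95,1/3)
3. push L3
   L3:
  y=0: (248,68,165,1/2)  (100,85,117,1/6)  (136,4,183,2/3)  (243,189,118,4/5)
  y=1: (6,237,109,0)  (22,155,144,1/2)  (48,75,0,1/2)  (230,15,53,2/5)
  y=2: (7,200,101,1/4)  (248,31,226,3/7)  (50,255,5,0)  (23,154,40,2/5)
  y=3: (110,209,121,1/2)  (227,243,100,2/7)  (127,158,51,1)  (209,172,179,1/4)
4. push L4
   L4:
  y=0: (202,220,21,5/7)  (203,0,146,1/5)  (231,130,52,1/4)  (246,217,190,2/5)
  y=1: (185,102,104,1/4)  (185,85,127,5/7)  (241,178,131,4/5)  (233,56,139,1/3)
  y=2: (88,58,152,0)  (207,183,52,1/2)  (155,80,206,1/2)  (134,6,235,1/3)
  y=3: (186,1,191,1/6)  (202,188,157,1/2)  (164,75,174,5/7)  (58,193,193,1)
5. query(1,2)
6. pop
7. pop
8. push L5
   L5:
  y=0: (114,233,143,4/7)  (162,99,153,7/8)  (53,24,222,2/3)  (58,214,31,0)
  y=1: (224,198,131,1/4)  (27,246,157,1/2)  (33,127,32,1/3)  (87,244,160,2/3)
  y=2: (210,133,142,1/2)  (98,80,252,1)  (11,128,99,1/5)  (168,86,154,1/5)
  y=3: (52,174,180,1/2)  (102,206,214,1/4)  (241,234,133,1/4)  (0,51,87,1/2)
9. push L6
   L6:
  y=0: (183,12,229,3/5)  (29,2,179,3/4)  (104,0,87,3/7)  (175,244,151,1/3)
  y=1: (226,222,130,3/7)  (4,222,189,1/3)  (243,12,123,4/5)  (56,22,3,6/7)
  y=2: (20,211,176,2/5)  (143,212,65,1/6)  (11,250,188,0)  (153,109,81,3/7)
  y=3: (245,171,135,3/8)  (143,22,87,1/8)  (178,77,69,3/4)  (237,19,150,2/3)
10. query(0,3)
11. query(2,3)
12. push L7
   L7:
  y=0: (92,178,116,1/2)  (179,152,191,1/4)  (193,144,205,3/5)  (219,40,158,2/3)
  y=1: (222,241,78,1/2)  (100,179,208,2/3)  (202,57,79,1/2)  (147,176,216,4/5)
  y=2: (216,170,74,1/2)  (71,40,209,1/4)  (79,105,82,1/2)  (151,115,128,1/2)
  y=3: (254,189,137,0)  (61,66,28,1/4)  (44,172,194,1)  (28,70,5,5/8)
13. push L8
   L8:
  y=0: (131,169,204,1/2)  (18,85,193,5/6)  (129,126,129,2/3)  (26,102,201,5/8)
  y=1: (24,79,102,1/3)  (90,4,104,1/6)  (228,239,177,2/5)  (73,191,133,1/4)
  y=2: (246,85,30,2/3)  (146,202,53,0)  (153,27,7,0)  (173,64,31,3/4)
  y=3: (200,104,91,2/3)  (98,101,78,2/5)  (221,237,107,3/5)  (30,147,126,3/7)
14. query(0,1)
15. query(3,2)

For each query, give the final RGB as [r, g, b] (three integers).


(1,2) stack=L1,L2,L3,L4; from [0,0,0]:
+L1 (α=3/4) → [627/4, 102, 225/2]
+L2 (α=0) → [627/4, 102, 225/2]
+L3 (α=3/7) → [1371/7, 501/7, 1128/7]
+L4 (α=1/2) → [1410/7, 891/7, 746/7]
= [201, 127, 107]

query (0,3) [L1,L2,L5,L6] — begin 0,0,0
after L1 α=1/8: [235/8, 139/8, 31/2]
after L2 α=1/2: [659/16, 1811/16, 121/4]
after L5 α=1/2: [1491/32, 4595/32, 841/8]
after L6 α=3/8: [30975/256, 39391/256, 7445/64]
→ [121, 154, 116]

query (2,3) [L1,L2,L5,L6] — begin 0,0,0
after L1 α=1/4: [199/4, 207/4, 39]
after L2 α=5/7: [2299/14, 627/14, 248/7]
after L5 α=1/4: [10271/56, 5157/56, 1675/28]
after L6 α=3/4: [40175/224, 18093/224, 7471/112]
rounded: [179, 81, 67]

query (0,1) [L1,L2,L5,L6,L7,L8] — begin 0,0,0
+L1 (α=1/2) → [15, 121/2, 159/2]
+L2 (α=2/3) → [511/3, 1001/6, 307/6]
+L5 (α=1/4) → [735/4, 1397/8, 569/8]
+L6 (α=3/7) → [1413/7, 2729/14, 1349/14]
+L7 (α=1/2) → [2967/14, 6103/28, 2441/28]
+L8 (α=1/3) → [1045/7, 2403/14, 3869/42]
rounded: [149, 172, 92]

at x=3,y=2 over L1,L2,L5,L6,L7,L8:
+L1 (α=1/2) → [217/2, 115/2, 122]
+L2 (α=5/7) → [927/7, 790/7, 1504/7]
+L5 (α=1/5) → [4884/35, 3762/35, 7094/35]
+L6 (α=3/7) → [35601/245, 26493/245, 36881/245]
+L7 (α=1/2) → [36298/245, 27334/245, 68241/490]
+L8 (α=3/4) → [163453/980, 37187/490, 113811/1960]
rounded: [167, 76, 58]


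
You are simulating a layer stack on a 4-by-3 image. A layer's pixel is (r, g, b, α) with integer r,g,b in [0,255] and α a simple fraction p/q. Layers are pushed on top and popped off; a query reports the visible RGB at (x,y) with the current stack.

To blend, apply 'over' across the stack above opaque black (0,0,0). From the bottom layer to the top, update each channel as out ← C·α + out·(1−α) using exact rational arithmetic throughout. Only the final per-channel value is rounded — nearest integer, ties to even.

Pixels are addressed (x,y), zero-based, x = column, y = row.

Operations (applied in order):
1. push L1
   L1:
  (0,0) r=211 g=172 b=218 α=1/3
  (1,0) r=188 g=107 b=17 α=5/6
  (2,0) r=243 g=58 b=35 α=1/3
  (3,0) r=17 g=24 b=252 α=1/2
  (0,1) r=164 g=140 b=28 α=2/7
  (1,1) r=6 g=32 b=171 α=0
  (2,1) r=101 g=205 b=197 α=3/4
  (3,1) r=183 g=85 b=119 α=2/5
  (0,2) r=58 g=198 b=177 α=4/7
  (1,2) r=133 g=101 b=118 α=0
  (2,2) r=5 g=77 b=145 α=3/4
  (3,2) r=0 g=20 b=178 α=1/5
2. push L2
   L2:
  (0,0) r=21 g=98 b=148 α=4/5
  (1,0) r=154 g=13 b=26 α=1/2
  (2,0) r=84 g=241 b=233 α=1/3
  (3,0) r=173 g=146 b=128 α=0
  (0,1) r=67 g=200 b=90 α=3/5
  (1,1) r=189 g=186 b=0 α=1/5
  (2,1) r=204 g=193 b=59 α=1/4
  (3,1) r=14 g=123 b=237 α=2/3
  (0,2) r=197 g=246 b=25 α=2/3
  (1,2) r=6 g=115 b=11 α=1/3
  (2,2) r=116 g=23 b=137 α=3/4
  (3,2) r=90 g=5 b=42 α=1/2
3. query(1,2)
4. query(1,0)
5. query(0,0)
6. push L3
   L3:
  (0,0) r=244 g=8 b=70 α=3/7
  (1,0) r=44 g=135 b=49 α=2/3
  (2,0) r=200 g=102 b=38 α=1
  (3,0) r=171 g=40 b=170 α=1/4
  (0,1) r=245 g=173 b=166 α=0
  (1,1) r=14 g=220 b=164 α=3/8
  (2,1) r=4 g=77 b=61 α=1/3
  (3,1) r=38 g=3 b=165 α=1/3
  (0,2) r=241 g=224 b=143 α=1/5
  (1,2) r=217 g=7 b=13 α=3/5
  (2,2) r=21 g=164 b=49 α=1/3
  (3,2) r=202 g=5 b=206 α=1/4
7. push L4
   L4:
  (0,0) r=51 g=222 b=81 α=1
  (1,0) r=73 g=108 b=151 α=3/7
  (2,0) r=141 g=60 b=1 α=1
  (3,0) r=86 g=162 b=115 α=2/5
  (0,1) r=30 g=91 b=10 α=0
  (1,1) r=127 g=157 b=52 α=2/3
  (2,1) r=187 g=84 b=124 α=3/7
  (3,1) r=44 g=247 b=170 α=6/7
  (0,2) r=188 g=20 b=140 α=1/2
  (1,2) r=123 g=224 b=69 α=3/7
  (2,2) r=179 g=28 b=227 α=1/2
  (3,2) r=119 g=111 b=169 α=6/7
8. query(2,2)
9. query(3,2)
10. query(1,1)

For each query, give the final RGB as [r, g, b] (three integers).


query (1,2) [L1,L2] — begin 0,0,0
+L1 (α=0) → [0, 0, 0]
+L2 (α=1/3) → [2, 115/3, 11/3]
→ [2, 38, 4]

query (1,0) [L1,L2] — begin 0,0,0
after L1 α=5/6: [470/3, 535/6, 85/6]
after L2 α=1/2: [466/3, 613/12, 241/12]
= [155, 51, 20]

(0,0) stack=L1,L2; from [0,0,0]:
after L1 α=1/3: [211/3, 172/3, 218/3]
after L2 α=4/5: [463/15, 1348/15, 1994/15]
rounded: [31, 90, 133]

at x=2,y=2 over L1,L2,L3,L4:
L1 α=3/4: [15/4, 231/4, 435/4]
L2 α=3/4: [1407/16, 507/16, 2079/16]
L3 α=1/3: [525/8, 1819/24, 2471/24]
L4 α=1/2: [1957/16, 2491/48, 7919/48]
→ [122, 52, 165]

(3,2) stack=L1,L2,L3,L4; from [0,0,0]:
L1 α=1/5: [0, 4, 178/5]
L2 α=1/2: [45, 9/2, 194/5]
L3 α=1/4: [337/4, 37/8, 403/5]
L4 α=6/7: [3193/28, 5365/56, 5473/35]
rounded: [114, 96, 156]

at x=1,y=1 over L1,L2,L3,L4:
+L1 (α=0) → [0, 0, 0]
+L2 (α=1/5) → [189/5, 186/5, 0]
+L3 (α=3/8) → [231/8, 423/4, 123/2]
+L4 (α=2/3) → [2263/24, 1679/12, 331/6]
rounded: [94, 140, 55]


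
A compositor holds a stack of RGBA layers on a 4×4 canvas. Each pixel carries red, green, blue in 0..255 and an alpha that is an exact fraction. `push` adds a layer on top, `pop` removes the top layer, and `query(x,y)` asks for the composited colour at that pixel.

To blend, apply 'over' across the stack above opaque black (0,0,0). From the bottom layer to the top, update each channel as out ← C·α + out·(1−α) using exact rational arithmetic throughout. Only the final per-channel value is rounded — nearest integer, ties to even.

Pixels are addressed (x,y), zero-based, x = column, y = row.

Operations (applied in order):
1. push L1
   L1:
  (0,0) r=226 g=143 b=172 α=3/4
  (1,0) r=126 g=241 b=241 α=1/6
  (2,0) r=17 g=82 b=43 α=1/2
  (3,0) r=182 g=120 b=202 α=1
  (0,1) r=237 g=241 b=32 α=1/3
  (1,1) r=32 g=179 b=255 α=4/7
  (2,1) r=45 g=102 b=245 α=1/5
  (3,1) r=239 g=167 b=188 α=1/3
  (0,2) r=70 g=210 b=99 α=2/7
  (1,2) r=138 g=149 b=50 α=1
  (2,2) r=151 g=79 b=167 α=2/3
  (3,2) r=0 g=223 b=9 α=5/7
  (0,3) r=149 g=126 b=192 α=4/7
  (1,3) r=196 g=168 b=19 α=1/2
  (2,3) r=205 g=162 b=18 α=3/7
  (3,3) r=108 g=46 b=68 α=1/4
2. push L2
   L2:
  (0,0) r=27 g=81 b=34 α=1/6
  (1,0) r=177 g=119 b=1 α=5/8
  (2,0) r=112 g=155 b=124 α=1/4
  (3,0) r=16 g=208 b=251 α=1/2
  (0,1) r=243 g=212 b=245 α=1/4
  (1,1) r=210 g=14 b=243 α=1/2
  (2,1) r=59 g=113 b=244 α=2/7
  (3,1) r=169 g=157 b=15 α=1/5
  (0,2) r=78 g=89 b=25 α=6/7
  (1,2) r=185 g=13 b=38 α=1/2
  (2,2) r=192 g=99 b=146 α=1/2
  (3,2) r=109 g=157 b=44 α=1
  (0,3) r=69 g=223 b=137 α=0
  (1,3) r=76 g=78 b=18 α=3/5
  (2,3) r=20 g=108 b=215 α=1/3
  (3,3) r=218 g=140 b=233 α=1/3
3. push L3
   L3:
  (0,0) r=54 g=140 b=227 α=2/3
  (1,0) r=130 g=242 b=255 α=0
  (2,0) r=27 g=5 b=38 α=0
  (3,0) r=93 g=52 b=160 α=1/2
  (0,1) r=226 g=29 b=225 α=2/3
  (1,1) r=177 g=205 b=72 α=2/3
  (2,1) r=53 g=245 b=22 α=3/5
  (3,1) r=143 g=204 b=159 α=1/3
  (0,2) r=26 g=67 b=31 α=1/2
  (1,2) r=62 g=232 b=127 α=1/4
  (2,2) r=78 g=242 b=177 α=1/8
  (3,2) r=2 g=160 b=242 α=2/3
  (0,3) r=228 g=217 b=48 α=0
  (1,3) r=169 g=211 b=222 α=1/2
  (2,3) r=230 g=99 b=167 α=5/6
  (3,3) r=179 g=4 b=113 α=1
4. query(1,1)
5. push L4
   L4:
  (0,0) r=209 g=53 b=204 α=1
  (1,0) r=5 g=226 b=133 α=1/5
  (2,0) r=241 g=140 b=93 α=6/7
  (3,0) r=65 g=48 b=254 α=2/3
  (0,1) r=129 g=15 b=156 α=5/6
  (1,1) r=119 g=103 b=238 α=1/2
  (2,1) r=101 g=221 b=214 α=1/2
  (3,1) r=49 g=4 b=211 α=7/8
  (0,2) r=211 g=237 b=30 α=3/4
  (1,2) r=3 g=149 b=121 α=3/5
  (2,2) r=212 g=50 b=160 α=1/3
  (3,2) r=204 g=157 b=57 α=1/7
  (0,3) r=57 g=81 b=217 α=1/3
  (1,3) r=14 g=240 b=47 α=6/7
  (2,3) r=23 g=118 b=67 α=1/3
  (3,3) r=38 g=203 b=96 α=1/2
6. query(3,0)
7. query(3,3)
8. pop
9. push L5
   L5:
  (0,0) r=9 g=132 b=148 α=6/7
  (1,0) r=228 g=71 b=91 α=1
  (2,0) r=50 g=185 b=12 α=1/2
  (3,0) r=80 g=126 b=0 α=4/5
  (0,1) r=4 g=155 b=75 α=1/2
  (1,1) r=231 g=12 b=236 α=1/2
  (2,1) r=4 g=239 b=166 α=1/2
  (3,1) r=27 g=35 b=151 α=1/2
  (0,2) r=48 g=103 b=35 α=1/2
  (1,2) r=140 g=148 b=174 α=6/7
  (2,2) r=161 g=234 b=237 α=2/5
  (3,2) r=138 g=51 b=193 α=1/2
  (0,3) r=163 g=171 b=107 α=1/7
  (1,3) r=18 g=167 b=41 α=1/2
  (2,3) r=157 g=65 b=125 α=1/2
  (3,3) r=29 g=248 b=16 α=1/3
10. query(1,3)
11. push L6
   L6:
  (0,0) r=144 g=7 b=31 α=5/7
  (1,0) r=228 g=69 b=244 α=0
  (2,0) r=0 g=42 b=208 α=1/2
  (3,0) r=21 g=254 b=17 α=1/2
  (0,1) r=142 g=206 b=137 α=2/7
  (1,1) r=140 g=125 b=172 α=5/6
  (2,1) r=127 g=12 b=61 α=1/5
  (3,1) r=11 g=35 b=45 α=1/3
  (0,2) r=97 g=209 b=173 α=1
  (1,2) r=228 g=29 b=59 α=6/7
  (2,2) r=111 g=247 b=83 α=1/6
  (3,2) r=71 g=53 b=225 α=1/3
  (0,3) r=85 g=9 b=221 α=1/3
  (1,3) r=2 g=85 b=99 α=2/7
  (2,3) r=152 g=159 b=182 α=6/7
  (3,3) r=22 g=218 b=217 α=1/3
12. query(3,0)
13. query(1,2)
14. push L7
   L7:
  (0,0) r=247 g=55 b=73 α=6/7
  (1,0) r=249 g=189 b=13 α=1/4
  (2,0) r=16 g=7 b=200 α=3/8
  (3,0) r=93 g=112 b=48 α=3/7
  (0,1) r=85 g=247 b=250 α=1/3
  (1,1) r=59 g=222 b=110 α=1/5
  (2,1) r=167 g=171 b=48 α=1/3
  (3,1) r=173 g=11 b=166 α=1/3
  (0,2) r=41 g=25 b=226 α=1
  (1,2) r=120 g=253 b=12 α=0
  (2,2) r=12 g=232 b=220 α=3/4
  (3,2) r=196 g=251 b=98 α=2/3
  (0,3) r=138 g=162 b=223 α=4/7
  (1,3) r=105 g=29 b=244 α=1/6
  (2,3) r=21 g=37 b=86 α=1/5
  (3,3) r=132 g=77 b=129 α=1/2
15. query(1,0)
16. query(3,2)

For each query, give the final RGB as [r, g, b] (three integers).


query (1,1) [L1,L2,L3] — begin 0,0,0
+L1 (α=4/7) → [128/7, 716/7, 1020/7]
+L2 (α=1/2) → [799/7, 407/7, 2721/14]
+L3 (α=2/3) → [3277/21, 3277/21, 1579/14]
rounded: [156, 156, 113]

query (3,0) [L1,L2,L3,L4] — begin 0,0,0
+L1 (α=1) → [182, 120, 202]
+L2 (α=1/2) → [99, 164, 453/2]
+L3 (α=1/2) → [96, 108, 773/4]
+L4 (α=2/3) → [226/3, 68, 935/4]
→ [75, 68, 234]

at x=3,y=3 over L1,L2,L3,L4:
L1 α=1/4: [27, 23/2, 17]
L2 α=1/3: [272/3, 163/3, 89]
L3 α=1: [179, 4, 113]
L4 α=1/2: [217/2, 207/2, 209/2]
= [108, 104, 104]

at x=1,y=3 over L1,L2,L3,L5:
after L1 α=1/2: [98, 84, 19/2]
after L2 α=3/5: [424/5, 402/5, 73/5]
after L3 α=1/2: [1269/10, 1457/10, 1183/10]
after L5 α=1/2: [1449/20, 3127/20, 1593/20]
→ [72, 156, 80]

(3,0) stack=L1,L2,L3,L5,L6; from [0,0,0]:
L1 α=1: [182, 120, 202]
L2 α=1/2: [99, 164, 453/2]
L3 α=1/2: [96, 108, 773/4]
L5 α=4/5: [416/5, 612/5, 773/20]
L6 α=1/2: [521/10, 941/5, 1113/40]
rounded: [52, 188, 28]

at x=1,y=2 over L1,L2,L3,L5,L6:
after L1 α=1: [138, 149, 50]
after L2 α=1/2: [323/2, 81, 44]
after L3 α=1/4: [1093/8, 475/4, 259/4]
after L5 α=6/7: [7813/56, 4027/28, 4435/28]
after L6 α=6/7: [84421/392, 8899/196, 14347/196]
rounded: [215, 45, 73]

at x=1,y=0 over L1,L2,L3,L5,L6,L7:
+L1 (α=1/6) → [21, 241/6, 241/6]
+L2 (α=5/8) → [237/2, 1431/16, 251/16]
+L3 (α=0) → [237/2, 1431/16, 251/16]
+L5 (α=1) → [228, 71, 91]
+L6 (α=0) → [228, 71, 91]
+L7 (α=1/4) → [933/4, 201/2, 143/2]
= [233, 100, 72]

(3,2) stack=L1,L2,L3,L5,L6,L7; from [0,0,0]:
after L1 α=5/7: [0, 1115/7, 45/7]
after L2 α=1: [109, 157, 44]
after L3 α=2/3: [113/3, 159, 176]
after L5 α=1/2: [527/6, 105, 369/2]
after L6 α=1/3: [740/9, 263/3, 198]
after L7 α=2/3: [4268/27, 1769/9, 394/3]
rounded: [158, 197, 131]
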